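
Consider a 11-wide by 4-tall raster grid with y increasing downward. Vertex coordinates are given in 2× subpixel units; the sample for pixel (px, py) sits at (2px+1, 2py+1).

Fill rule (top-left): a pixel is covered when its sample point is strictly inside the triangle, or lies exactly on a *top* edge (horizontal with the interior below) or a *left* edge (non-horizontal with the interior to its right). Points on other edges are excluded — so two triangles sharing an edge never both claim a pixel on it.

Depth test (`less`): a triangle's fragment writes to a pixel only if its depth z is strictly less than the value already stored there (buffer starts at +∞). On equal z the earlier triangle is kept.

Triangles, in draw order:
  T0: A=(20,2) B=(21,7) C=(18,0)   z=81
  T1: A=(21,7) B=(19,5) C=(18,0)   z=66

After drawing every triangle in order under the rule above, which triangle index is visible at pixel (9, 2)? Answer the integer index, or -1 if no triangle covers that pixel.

T0:
  2·area = 8
  edge (20, 2)→(21, 7): d=(1,5) right/bottom  bias=-1
  edge (21, 7)→(18, 0): d=(-3,-7) top-left  bias=+0
  edge (18, 0)→(20, 2): d=(2,2) right/bottom  bias=-1
    (9,0)@(19, 1): e=[4,4,0] → ·  [on edge]
    (10,1)@(21, 3): e=[-4,12,0] → ·  [on edge]
    (10,3)@(21, 7): e=[0,0,8] → ·  [on edge]
  covered (0 px):
    · · · · · · · · · · ·
    · · · · · · · · · · ·
    · · · · · · · · · · ·
    · · · · · · · · · · ·
T1:
  2·area = 8
  edge (21, 7)→(19, 5): d=(-2,-2) top-left  bias=+0
  edge (19, 5)→(18, 0): d=(-1,-5) top-left  bias=+0
  edge (18, 0)→(21, 7): d=(3,7) right/bottom  bias=-1
    (7,0)@(15, 1): e=[0,-16,24] → ·  [on edge]
    (8,1)@(17, 3): e=[0,-8,16] → ·  [on edge]
    (9,1)@(19, 3): e=[4,2,2] → █
    (10,1)@(21, 3): e=[8,12,-12] → ·
    (9,2)@(19, 5): e=[0,0,8] → █  [on edge]
    (10,2)@(21, 5): e=[4,10,-6] → ·
    (9,3)@(19, 7): e=[-4,-2,14] → ·
    (10,3)@(21, 7): e=[0,8,0] → ·  [on edge]
  covered (2 px):
    · · · · · · · · · · ·
    · · · · · · · · · █ ·
    · · · · · · · · · █ ·
    · · · · · · · · · · ·

Z-buffer (winner per pixel, '.' = empty):
  . . . . . . . . . . .
  . . . . . . . . . 1 .
  . . . . . . . . . 1 .
  . . . . . . . . . . .

Final: 1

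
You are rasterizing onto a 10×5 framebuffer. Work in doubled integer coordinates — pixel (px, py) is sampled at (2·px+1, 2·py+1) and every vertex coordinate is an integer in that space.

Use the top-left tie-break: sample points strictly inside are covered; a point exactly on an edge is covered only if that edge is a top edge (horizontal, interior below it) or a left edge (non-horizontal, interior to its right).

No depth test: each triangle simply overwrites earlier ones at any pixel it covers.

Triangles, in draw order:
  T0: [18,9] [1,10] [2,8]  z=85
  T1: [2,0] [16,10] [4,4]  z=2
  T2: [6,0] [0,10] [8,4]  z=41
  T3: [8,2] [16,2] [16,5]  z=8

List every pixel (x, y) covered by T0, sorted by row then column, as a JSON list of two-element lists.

T0:
  2·area = 33
  edge (18, 9)→(1, 10): d=(-17,1) right/bottom  bias=-1
  edge (1, 10)→(2, 8): d=(1,-2) top-left  bias=+0
  edge (2, 8)→(18, 9): d=(16,1) right/bottom  bias=-1
    (1,4)@(3, 9): e=[15,3,15] → #
    (2,4)@(5, 9): e=[13,7,13] → #
    (3,4)@(7, 9): e=[11,11,11] → #
    (4,4)@(9, 9): e=[9,15,9] → #
    (5,4)@(11, 9): e=[7,19,7] → #
    (6,4)@(13, 9): e=[5,23,5] → #
    (7,4)@(15, 9): e=[3,27,3] → #
    (8,4)@(17, 9): e=[1,31,1] → #
    (9,4)@(19, 9): e=[-1,35,-1] → ·
  covered (8 px):
    · · · · · · · · · ·
    · · · · · · · · · ·
    · · · · · · · · · ·
    · · · · · · · · · ·
    · # # # # # # # # ·
T1:
  2·area = 36
  edge (2, 0)→(16, 10): d=(14,10) right/bottom  bias=-1
  edge (16, 10)→(4, 4): d=(-12,-6) top-left  bias=+0
  edge (4, 4)→(2, 0): d=(-2,-4) top-left  bias=+0
    (1,0)@(3, 1): e=[4,30,2] → #
    (2,0)@(5, 1): e=[-16,42,10] → ·
    (1,1)@(3, 3): e=[32,6,-2] → ·
    (2,1)@(5, 3): e=[12,18,6] → #
    (3,1)@(7, 3): e=[-8,30,14] → ·
    (2,2)@(5, 5): e=[40,-6,2] → ·
    (3,2)@(7, 5): e=[20,6,10] → #
    (4,2)@(9, 5): e=[0,18,18] → ·  [on edge]
    (3,3)@(7, 7): e=[48,-18,6] → ·
    (5,3)@(11, 7): e=[8,6,22] → #
    (6,3)@(13, 7): e=[-12,18,30] → ·
    (5,4)@(11, 9): e=[36,-18,18] → ·
  covered (4 px):
    · # · · · · · · · ·
    · · # · · · · · · ·
    · · · # · · · · · ·
    · · · · · # · · · ·
    · · · · · · · · · ·
T2:
  2·area = 44  (B↔C swapped to make it positive)
  edge (6, 0)→(8, 4): d=(2,4) right/bottom  bias=-1
  edge (8, 4)→(0, 10): d=(-8,6) right/bottom  bias=-1
  edge (0, 10)→(6, 0): d=(6,-10) top-left  bias=+0
    (2,1)@(5, 3): e=[10,26,8] → #
    (3,1)@(7, 3): e=[2,14,28] → #
    (4,1)@(9, 3): e=[-6,2,48] → ·
    (1,2)@(3, 5): e=[22,22,0] → #  [on edge]
    (3,2)@(7, 5): e=[6,-2,40] → ·
    (1,3)@(3, 7): e=[26,6,12] → #
    (2,3)@(5, 7): e=[18,-6,32] → ·
    (0,4)@(1, 9): e=[38,2,4] → #
    (1,4)@(3, 9): e=[30,-10,24] → ·
  covered (6 px):
    · · · · · · · · · ·
    · · # # · · · · · ·
    · # # · · · · · · ·
    · # · · · · · · · ·
    # · · · · · · · · ·
T3:
  2·area = 24
  edge (8, 2)→(16, 2): d=(8,0) top-left  bias=+0
  edge (16, 2)→(16, 5): d=(0,3) right/bottom  bias=-1
  edge (16, 5)→(8, 2): d=(-8,-3) top-left  bias=+0
    (5,1)@(11, 3): e=[8,15,1] → #
    (6,1)@(13, 3): e=[8,9,7] → #
    (7,1)@(15, 3): e=[8,3,13] → #
    (8,1)@(17, 3): e=[8,-3,19] → ·
    (5,2)@(11, 5): e=[24,15,-15] → ·
    (6,2)@(13, 5): e=[24,9,-9] → ·
    (7,2)@(15, 5): e=[24,3,-3] → ·
  covered (3 px):
    · · · · · · · · · ·
    · · · · · # # # · ·
    · · · · · · · · · ·
    · · · · · · · · · ·
    · · · · · · · · · ·

Final: [[1,4],[2,4],[3,4],[4,4],[5,4],[6,4],[7,4],[8,4]]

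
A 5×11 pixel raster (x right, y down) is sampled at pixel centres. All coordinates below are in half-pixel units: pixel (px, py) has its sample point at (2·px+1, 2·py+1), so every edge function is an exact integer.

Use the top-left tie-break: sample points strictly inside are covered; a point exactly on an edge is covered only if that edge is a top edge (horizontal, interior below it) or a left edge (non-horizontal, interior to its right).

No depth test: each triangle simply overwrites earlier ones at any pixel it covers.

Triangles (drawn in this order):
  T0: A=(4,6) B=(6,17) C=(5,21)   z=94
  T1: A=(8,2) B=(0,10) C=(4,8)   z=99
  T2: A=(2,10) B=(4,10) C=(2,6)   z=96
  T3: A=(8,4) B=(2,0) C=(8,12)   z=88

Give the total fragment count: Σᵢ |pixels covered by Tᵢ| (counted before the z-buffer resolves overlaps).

T0:
  2·area = 19
  edge (4, 6)→(6, 17): d=(2,11) right/bottom  bias=-1
  edge (6, 17)→(5, 21): d=(-1,4) right/bottom  bias=-1
  edge (5, 21)→(4, 6): d=(-1,-15) top-left  bias=+0
    (4,2)@(9, 5): e=[-57,0,76] → ·  [on edge]
    (2,6)@(5, 13): e=[3,8,8] → #
    (3,6)@(7, 13): e=[-19,0,38] → ·  [on edge]
    (2,7)@(5, 15): e=[7,6,6] → #
    (3,7)@(7, 15): e=[-15,-2,36] → ·
    (2,8)@(5, 17): e=[11,4,4] → #
    (3,8)@(7, 17): e=[-11,-4,34] → ·
    (2,9)@(5, 19): e=[15,2,2] → #
    (3,9)@(7, 19): e=[-7,-6,32] → ·
    (2,10)@(5, 21): e=[19,0,0] → ·  [on edge]
  covered (4 px):
    · · · · ·
    · · · · ·
    · · · · ·
    · · · · ·
    · · · · ·
    · · · · ·
    · · # · ·
    · · # · ·
    · · # · ·
    · · # · ·
    · · · · ·
T1:
  2·area = 16  (B↔C swapped to make it positive)
  edge (8, 2)→(4, 8): d=(-4,6) right/bottom  bias=-1
  edge (4, 8)→(0, 10): d=(-4,2) right/bottom  bias=-1
  edge (0, 10)→(8, 2): d=(8,-8) top-left  bias=+0
    (4,0)@(9, 1): e=[-2,18,0] → ·  [on edge]
    (3,1)@(7, 3): e=[2,14,0] → #  [on edge]
    (4,1)@(9, 3): e=[-10,10,16] → ·
    (2,2)@(5, 5): e=[6,10,0] → #  [on edge]
    (3,2)@(7, 5): e=[-6,6,16] → ·
    (1,3)@(3, 7): e=[10,6,0] → #  [on edge]
    (2,3)@(5, 7): e=[-2,2,16] → ·
    (0,4)@(1, 9): e=[14,2,0] → #  [on edge]
    (1,4)@(3, 9): e=[2,-2,16] → ·
    (0,5)@(1, 11): e=[6,-6,16] → ·
  covered (4 px):
    · · · · ·
    · · · # ·
    · · # · ·
    · # · · ·
    # · · · ·
    · · · · ·
    · · · · ·
    · · · · ·
    · · · · ·
    · · · · ·
    · · · · ·
T2:
  2·area = 8  (B↔C swapped to make it positive)
  edge (2, 10)→(2, 6): d=(0,-4) top-left  bias=+0
  edge (2, 6)→(4, 10): d=(2,4) right/bottom  bias=-1
  edge (4, 10)→(2, 10): d=(-2,0) right/bottom  bias=-1
    (1,4)@(3, 9): e=[4,2,2] → #
    (2,4)@(5, 9): e=[12,-6,2] → ·
    (1,5)@(3, 11): e=[4,6,-2] → ·
  covered (1 px):
    · · · · ·
    · · · · ·
    · · · · ·
    · · · · ·
    · # · · ·
    · · · · ·
    · · · · ·
    · · · · ·
    · · · · ·
    · · · · ·
    · · · · ·
T3:
  2·area = 48  (B↔C swapped to make it positive)
  edge (8, 4)→(8, 12): d=(0,8) right/bottom  bias=-1
  edge (8, 12)→(2, 0): d=(-6,-12) top-left  bias=+0
  edge (2, 0)→(8, 4): d=(6,4) right/bottom  bias=-1
    (1,0)@(3, 1): e=[40,6,2] → #
    (2,0)@(5, 1): e=[24,30,-6] → ·
    (1,1)@(3, 3): e=[40,-6,14] → ·
    (2,1)@(5, 3): e=[24,18,6] → #
    (3,1)@(7, 3): e=[8,42,-2] → ·
    (2,2)@(5, 5): e=[24,6,18] → #
    (3,2)@(7, 5): e=[8,30,10] → #
    (4,2)@(9, 5): e=[-8,54,2] → ·
    (2,3)@(5, 7): e=[24,-6,30] → ·
    (3,3)@(7, 7): e=[8,18,22] → #
    (4,3)@(9, 7): e=[-8,42,14] → ·
    (3,4)@(7, 9): e=[8,6,34] → #
  covered (6 px):
    · # · · ·
    · · # · ·
    · · # # ·
    · · · # ·
    · · · # ·
    · · · · ·
    · · · · ·
    · · · · ·
    · · · · ·
    · · · · ·
    · · · · ·

Final: 15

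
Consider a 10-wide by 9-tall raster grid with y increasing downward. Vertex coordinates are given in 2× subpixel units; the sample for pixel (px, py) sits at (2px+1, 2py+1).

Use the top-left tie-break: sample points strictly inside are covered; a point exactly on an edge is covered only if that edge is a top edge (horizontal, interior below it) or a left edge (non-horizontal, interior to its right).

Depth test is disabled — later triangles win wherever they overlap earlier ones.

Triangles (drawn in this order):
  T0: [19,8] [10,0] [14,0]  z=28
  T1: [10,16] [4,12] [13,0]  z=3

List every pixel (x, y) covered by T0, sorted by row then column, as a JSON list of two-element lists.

T0:
  2·area = 32
  edge (19, 8)→(10, 0): d=(-9,-8) top-left  bias=+0
  edge (10, 0)→(14, 0): d=(4,0) top-left  bias=+0
  edge (14, 0)→(19, 8): d=(5,8) right/bottom  bias=-1
    (6,0)@(13, 1): e=[15,4,13] → #
    (7,0)@(15, 1): e=[31,4,-3] → ·
    (6,1)@(13, 3): e=[-3,12,23] → ·
    (7,1)@(15, 3): e=[13,12,7] → #
    (8,1)@(17, 3): e=[29,12,-9] → ·
    (7,2)@(15, 5): e=[-5,20,17] → ·
    (8,2)@(17, 5): e=[11,20,1] → #
    (9,2)@(19, 5): e=[27,20,-15] → ·
    (8,3)@(17, 7): e=[-7,28,11] → ·
  covered (3 px):
    · · · · · · # · · ·
    · · · · · · · # · ·
    · · · · · · · · # ·
    · · · · · · · · · ·
    · · · · · · · · · ·
    · · · · · · · · · ·
    · · · · · · · · · ·
    · · · · · · · · · ·
    · · · · · · · · · ·
T1:
  2·area = 108
  edge (10, 16)→(4, 12): d=(-6,-4) top-left  bias=+0
  edge (4, 12)→(13, 0): d=(9,-12) top-left  bias=+0
  edge (13, 0)→(10, 16): d=(-3,16) right/bottom  bias=-1
    (5,1)@(11, 3): e=[82,3,23] → #
    (6,1)@(13, 3): e=[90,27,-9] → ·
    (5,2)@(11, 5): e=[70,21,17] → #
    (6,2)@(13, 5): e=[78,45,-15] → ·
    (4,3)@(9, 7): e=[50,15,43] → #
    (6,3)@(13, 7): e=[66,63,-21] → ·
    (3,4)@(7, 9): e=[30,9,69] → #
    (6,4)@(13, 9): e=[54,81,-27] → ·
    (2,5)@(5, 11): e=[10,3,95] → #
    (5,5)@(11, 11): e=[34,75,-1] → ·
    (2,6)@(5, 13): e=[-2,21,89] → ·
    (3,6)@(7, 13): e=[6,45,57] → #
  covered (13 px):
    · · · · · · · · · ·
    · · · · · # · · · ·
    · · · · · # · · · ·
    · · · · # # · · · ·
    · · · # # # · · · ·
    · · # # # · · · · ·
    · · · # # · · · · ·
    · · · · # · · · · ·
    · · · · · · · · · ·

Result: [[6,0],[7,1],[8,2]]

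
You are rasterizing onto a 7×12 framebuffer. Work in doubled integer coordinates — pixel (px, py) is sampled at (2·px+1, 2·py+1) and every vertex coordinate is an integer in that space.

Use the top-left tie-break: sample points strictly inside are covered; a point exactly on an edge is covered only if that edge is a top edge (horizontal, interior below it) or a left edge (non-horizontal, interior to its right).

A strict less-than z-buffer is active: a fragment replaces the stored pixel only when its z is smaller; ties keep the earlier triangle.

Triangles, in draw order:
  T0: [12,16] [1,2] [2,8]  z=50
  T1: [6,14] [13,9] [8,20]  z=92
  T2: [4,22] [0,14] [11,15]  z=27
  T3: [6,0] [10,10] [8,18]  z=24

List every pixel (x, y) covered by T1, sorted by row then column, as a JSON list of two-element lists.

T0:
  2·area = 52  (B↔C swapped to make it positive)
  edge (12, 16)→(2, 8): d=(-10,-8) top-left  bias=+0
  edge (2, 8)→(1, 2): d=(-1,-6) top-left  bias=+0
  edge (1, 2)→(12, 16): d=(11,14) right/bottom  bias=-1
    (1,2)@(3, 5): e=[38,9,5] → █
    (2,2)@(5, 5): e=[54,21,-23] → ·
    (1,3)@(3, 7): e=[18,7,27] → █
    (2,3)@(5, 7): e=[34,19,-1] → ·
    (1,4)@(3, 9): e=[-2,5,49] → ·
    (2,4)@(5, 9): e=[14,17,21] → █
    (3,4)@(7, 9): e=[30,29,-7] → ·
    (2,5)@(5, 11): e=[-6,15,43] → ·
    (3,5)@(7, 11): e=[10,27,15] → █
    (4,5)@(9, 11): e=[26,39,-13] → ·
    (3,6)@(7, 13): e=[-10,25,37] → ·
    (4,6)@(9, 13): e=[6,37,9] → █
  covered (6 px):
    · · · · · · ·
    · · · · · · ·
    · █ · · · · ·
    · █ · · · · ·
    · · █ · · · ·
    · · · █ · · ·
    · · · · █ · ·
    · · · · · █ ·
    · · · · · · ·
    · · · · · · ·
    · · · · · · ·
    · · · · · · ·
T1:
  2·area = 52
  edge (6, 14)→(13, 9): d=(7,-5) top-left  bias=+0
  edge (13, 9)→(8, 20): d=(-5,11) right/bottom  bias=-1
  edge (8, 20)→(6, 14): d=(-2,-6) top-left  bias=+0
    (1,2)@(3, 5): e=[-78,130,0] → ·  [on edge]
    (6,4)@(13, 9): e=[0,0,52] → ·  [on edge]
    (2,5)@(5, 11): e=[-26,78,0] → ·  [on edge]
    (5,5)@(11, 11): e=[4,12,36] → █
    (6,5)@(13, 11): e=[14,-10,48] → ·
    (4,6)@(9, 13): e=[8,24,20] → █
    (6,6)@(13, 13): e=[28,-20,44] → ·
    (3,7)@(7, 15): e=[12,36,4] → █
    (5,7)@(11, 15): e=[32,-8,28] → ·
    (3,8)@(7, 17): e=[26,26,0] → █  [on edge]
    (5,8)@(11, 17): e=[46,-18,24] → ·
    (3,9)@(7, 19): e=[40,16,-4] → ·
    (4,11)@(9, 23): e=[78,-26,0] → ·  [on edge]
  covered (7 px):
    · · · · · · ·
    · · · · · · ·
    · · · · · · ·
    · · · · · · ·
    · · · · · · ·
    · · · · · █ ·
    · · · · █ █ ·
    · · · █ █ · ·
    · · · █ █ · ·
    · · · · · · ·
    · · · · · · ·
    · · · · · · ·
T2:
  2·area = 84
  edge (4, 22)→(0, 14): d=(-4,-8) top-left  bias=+0
  edge (0, 14)→(11, 15): d=(11,1) right/bottom  bias=-1
  edge (11, 15)→(4, 22): d=(-7,7) right/bottom  bias=-1
    (6,6)@(13, 13): e=[108,-24,0] → ·  [on edge]
    (0,7)@(1, 15): e=[4,10,70] → █
    (1,7)@(3, 15): e=[20,8,56] → █
    (2,7)@(5, 15): e=[36,6,42] → █
    (3,7)@(7, 15): e=[52,4,28] → █
    (4,7)@(9, 15): e=[68,2,14] → █
    (5,7)@(11, 15): e=[84,0,0] → ·  [on edge]
    (0,8)@(1, 17): e=[-4,32,56] → ·
    (1,8)@(3, 17): e=[12,30,42] → █
    (4,8)@(9, 17): e=[60,24,0] → ·  [on edge]
    (1,9)@(3, 19): e=[4,52,28] → █
    (3,9)@(7, 19): e=[36,48,0] → ·  [on edge]
    (2,10)@(5, 21): e=[12,72,0] → ·  [on edge]
    (1,11)@(3, 23): e=[-12,96,0] → ·  [on edge]
  covered (10 px):
    · · · · · · ·
    · · · · · · ·
    · · · · · · ·
    · · · · · · ·
    · · · · · · ·
    · · · · · · ·
    · · · · · · ·
    █ █ █ █ █ · ·
    · █ █ █ · · ·
    · █ █ · · · ·
    · · · · · · ·
    · · · · · · ·
T3:
  2·area = 52
  edge (6, 0)→(10, 10): d=(4,10) right/bottom  bias=-1
  edge (10, 10)→(8, 18): d=(-2,8) right/bottom  bias=-1
  edge (8, 18)→(6, 0): d=(-2,-18) top-left  bias=+0
    (3,1)@(7, 3): e=[2,38,12] → █
    (4,1)@(9, 3): e=[-18,22,48] → ·
    (3,2)@(7, 5): e=[10,34,8] → █
    (4,2)@(9, 5): e=[-10,18,44] → ·
    (3,3)@(7, 7): e=[18,30,4] → █
    (4,3)@(9, 7): e=[-2,14,40] → ·
    (3,4)@(7, 9): e=[26,26,0] → █  [on edge]
    (4,4)@(9, 9): e=[6,10,36] → █
    (5,4)@(11, 9): e=[-14,-6,72] → ·
    (3,5)@(7, 11): e=[34,22,-4] → ·
    (4,5)@(9, 11): e=[14,6,32] → █
    (5,5)@(11, 11): e=[-6,-10,68] → ·
  covered (7 px):
    · · · · · · ·
    · · · █ · · ·
    · · · █ · · ·
    · · · █ · · ·
    · · · █ █ · ·
    · · · · █ · ·
    · · · · █ · ·
    · · · · · · ·
    · · · · · · ·
    · · · · · · ·
    · · · · · · ·
    · · · · · · ·

Answer: [[5,5],[4,6],[5,6],[3,7],[4,7],[3,8],[4,8]]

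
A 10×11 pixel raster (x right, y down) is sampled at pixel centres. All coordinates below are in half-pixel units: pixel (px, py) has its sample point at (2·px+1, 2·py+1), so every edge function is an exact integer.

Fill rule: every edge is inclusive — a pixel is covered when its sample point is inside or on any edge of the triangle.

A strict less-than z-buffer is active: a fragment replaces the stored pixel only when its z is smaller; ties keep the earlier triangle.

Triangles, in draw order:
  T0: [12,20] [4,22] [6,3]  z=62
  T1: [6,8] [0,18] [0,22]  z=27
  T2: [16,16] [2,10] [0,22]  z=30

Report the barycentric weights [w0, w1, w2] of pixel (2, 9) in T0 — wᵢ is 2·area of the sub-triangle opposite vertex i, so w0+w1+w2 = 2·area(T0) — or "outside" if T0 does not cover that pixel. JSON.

T0:
  2·area = 148
  edge (12, 20)→(4, 22): d=(-8,2) inclusive
  edge (4, 22)→(6, 3): d=(2,-19) inclusive
  edge (6, 3)→(12, 20): d=(6,17) inclusive
    (3,3)@(7, 7): e=[114,27,7] → X
    (4,3)@(9, 7): e=[110,65,-27] → .
    (3,4)@(7, 9): e=[98,31,19] → X
    (4,4)@(9, 9): e=[94,69,-15] → .
    (3,5)@(7, 11): e=[82,35,31] → X
    (4,5)@(9, 11): e=[78,73,-3] → .
    (2,6)@(5, 13): e=[70,1,77] → X
    (4,6)@(9, 13): e=[62,77,9] → X
    (5,6)@(11, 13): e=[58,115,-25] → .
    (2,7)@(5, 15): e=[54,5,89] → X
    (5,7)@(11, 15): e=[42,119,-13] → .
    (2,8)@(5, 17): e=[38,9,101] → X
  covered (18 px):
    . . . . . . . . . .
    . . . . . . . . . .
    . . . . . . . . . .
    . . . X . . . . . .
    . . . X . . . . . .
    . . . X . . . . . .
    . . X X X . . . . .
    . . X X X . . . . .
    . . X X X . . . . .
    . . X X X X . . . .
    . . X X . . . . . .
T1:
  2·area = 24  (B↔C swapped to make it positive)
  edge (6, 8)→(0, 22): d=(-6,14) inclusive
  edge (0, 22)→(0, 18): d=(0,-4) inclusive
  edge (0, 18)→(6, 8): d=(6,-10) inclusive
    (4,0)@(9, 1): e=[0,36,-12] → .  [on edge]
    (4,1)@(9, 3): e=[-12,36,0] → .  [on edge]
    (1,6)@(3, 13): e=[12,12,0] → X  [on edge]
    (2,6)@(5, 13): e=[-16,20,20] → .
    (1,7)@(3, 15): e=[0,12,12] → X  [on edge]
    (2,7)@(5, 15): e=[-28,20,32] → .
    (0,8)@(1, 17): e=[16,4,4] → X
    (1,8)@(3, 17): e=[-12,12,24] → .
    (0,9)@(1, 19): e=[4,4,16] → X
    (1,9)@(3, 19): e=[-24,12,36] → .
    (0,10)@(1, 21): e=[-8,4,28] → .
  covered (4 px):
    . . . . . . . . . .
    . . . . . . . . . .
    . . . . . . . . . .
    . . . . . . . . . .
    . . . . . . . . . .
    . . . . . . . . . .
    . X . . . . . . . .
    . X . . . . . . . .
    X . . . . . . . . .
    X . . . . . . . . .
    . . . . . . . . . .
T2:
  2·area = 180  (B↔C swapped to make it positive)
  edge (16, 16)→(0, 22): d=(-16,6) inclusive
  edge (0, 22)→(2, 10): d=(2,-12) inclusive
  edge (2, 10)→(16, 16): d=(14,6) inclusive
    (1,5)@(3, 11): e=[158,14,8] → X
    (2,5)@(5, 11): e=[146,38,-4] → .
    (1,6)@(3, 13): e=[126,18,36] → X
    (2,6)@(5, 13): e=[114,42,24] → X
    (3,6)@(7, 13): e=[102,66,12] → X
    (4,6)@(9, 13): e=[90,90,0] → X  [on edge]
    (5,6)@(11, 13): e=[78,114,-12] → .
    (1,7)@(3, 15): e=[94,22,64] → X
    (5,7)@(11, 15): e=[46,118,16] → X
    (6,7)@(13, 15): e=[34,142,4] → X
    (7,7)@(15, 15): e=[22,166,-8] → .
    (0,8)@(1, 17): e=[74,2,104] → X
  covered (23 px):
    . . . . . . . . . .
    . . . . . . . . . .
    . . . . . . . . . .
    . . . . . . . . . .
    . . . . . . . . . .
    . X . . . . . . . .
    . X X X X . . . . .
    . X X X X X X . . .
    X X X X X X X . . .
    X X X X . . . . . .
    X . . . . . . . . .

Answer: [13,113,22]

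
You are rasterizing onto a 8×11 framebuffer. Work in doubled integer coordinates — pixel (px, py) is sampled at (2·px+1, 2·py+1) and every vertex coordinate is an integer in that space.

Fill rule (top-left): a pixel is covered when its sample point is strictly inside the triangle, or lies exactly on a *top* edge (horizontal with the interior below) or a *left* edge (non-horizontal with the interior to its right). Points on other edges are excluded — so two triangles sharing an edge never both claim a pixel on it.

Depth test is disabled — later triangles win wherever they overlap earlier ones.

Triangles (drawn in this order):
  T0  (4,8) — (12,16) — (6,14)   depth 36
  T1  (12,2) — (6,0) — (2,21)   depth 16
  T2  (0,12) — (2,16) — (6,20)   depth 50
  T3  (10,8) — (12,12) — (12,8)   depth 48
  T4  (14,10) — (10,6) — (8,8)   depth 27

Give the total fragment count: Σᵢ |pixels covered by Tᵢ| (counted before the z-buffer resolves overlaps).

T0:
  2·area = 32
  edge (4, 8)→(12, 16): d=(8,8) right/bottom  bias=-1
  edge (12, 16)→(6, 14): d=(-6,-2) top-left  bias=+0
  edge (6, 14)→(4, 8): d=(-2,-6) top-left  bias=+0
    (0,2)@(1, 5): e=[0,44,-12] → ·  [on edge]
    (1,2)@(3, 5): e=[-16,48,0] → ·  [on edge]
    (1,3)@(3, 7): e=[0,36,-4] → ·  [on edge]
    (2,4)@(5, 9): e=[0,28,4] → ·  [on edge]
    (2,5)@(5, 11): e=[16,16,0] → #  [on edge]
    (3,5)@(7, 11): e=[0,20,12] → ·  [on edge]
    (1,6)@(3, 13): e=[48,0,-16] → ·  [on edge]
    (2,6)@(5, 13): e=[32,4,-4] → ·
    (3,6)@(7, 13): e=[16,8,8] → #
    (4,6)@(9, 13): e=[0,12,20] → ·  [on edge]
    (3,7)@(7, 15): e=[32,-4,4] → ·
    (4,7)@(9, 15): e=[16,0,16] → #  [on edge]
    (5,7)@(11, 15): e=[0,4,28] → ·  [on edge]
    (3,8)@(7, 17): e=[48,-16,0] → ·  [on edge]
    (6,8)@(13, 17): e=[0,-4,36] → ·  [on edge]
    (7,8)@(15, 17): e=[-16,0,48] → ·  [on edge]
    (7,9)@(15, 19): e=[0,-12,44] → ·  [on edge]
  covered (3 px):
    · · · · · · · ·
    · · · · · · · ·
    · · · · · · · ·
    · · · · · · · ·
    · · · · · · · ·
    · · # · · · · ·
    · · · # · · · ·
    · · · · # · · ·
    · · · · · · · ·
    · · · · · · · ·
    · · · · · · · ·
T1:
  2·area = 134  (B↔C swapped to make it positive)
  edge (12, 2)→(2, 21): d=(-10,19) right/bottom  bias=-1
  edge (2, 21)→(6, 0): d=(4,-21) top-left  bias=+0
  edge (6, 0)→(12, 2): d=(6,2) right/bottom  bias=-1
    (3,0)@(7, 1): e=[105,25,4] → #
    (4,0)@(9, 1): e=[67,67,0] → ·  [on edge]
    (3,1)@(7, 3): e=[85,33,16] → #
    (4,1)@(9, 3): e=[47,75,12] → #
    (5,1)@(11, 3): e=[9,117,8] → #
    (6,1)@(13, 3): e=[-29,159,4] → ·
    (7,1)@(15, 3): e=[-67,201,0] → ·  [on edge]
    (3,2)@(7, 5): e=[65,41,28] → #
    (5,2)@(11, 5): e=[-11,125,20] → ·
    (2,3)@(5, 7): e=[83,7,44] → #
    (5,3)@(11, 7): e=[-31,133,32] → ·
    (2,4)@(5, 9): e=[63,15,56] → #
  covered (17 px):
    · · · # · · · ·
    · · · # # # · ·
    · · · # # · · ·
    · · # # # · · ·
    · · # # · · · ·
    · · # # · · · ·
    · · # · · · · ·
    · · # · · · · ·
    · # · · · · · ·
    · # · · · · · ·
    · · · · · · · ·
T2:
  2·area = 8  (B↔C swapped to make it positive)
  edge (0, 12)→(6, 20): d=(6,8) right/bottom  bias=-1
  edge (6, 20)→(2, 16): d=(-4,-4) top-left  bias=+0
  edge (2, 16)→(0, 12): d=(-2,-4) top-left  bias=+0
    (0,7)@(1, 15): e=[10,0,-2] → ·  [on edge]
    (1,8)@(3, 17): e=[6,0,2] → #  [on edge]
    (2,8)@(5, 17): e=[-10,8,10] → ·
    (1,9)@(3, 19): e=[18,-8,-2] → ·
    (2,9)@(5, 19): e=[2,0,6] → #  [on edge]
    (3,9)@(7, 19): e=[-14,8,14] → ·
    (2,10)@(5, 21): e=[14,-8,2] → ·
    (3,10)@(7, 21): e=[-2,0,10] → ·  [on edge]
  covered (2 px):
    · · · · · · · ·
    · · · · · · · ·
    · · · · · · · ·
    · · · · · · · ·
    · · · · · · · ·
    · · · · · · · ·
    · · · · · · · ·
    · · · · · · · ·
    · # · · · · · ·
    · · # · · · · ·
    · · · · · · · ·
T3:
  2·area = 8  (B↔C swapped to make it positive)
  edge (10, 8)→(12, 8): d=(2,0) top-left  bias=+0
  edge (12, 8)→(12, 12): d=(0,4) right/bottom  bias=-1
  edge (12, 12)→(10, 8): d=(-2,-4) top-left  bias=+0
    (5,4)@(11, 9): e=[2,4,2] → #
    (6,4)@(13, 9): e=[2,-4,10] → ·
    (5,5)@(11, 11): e=[6,4,-2] → ·
  covered (1 px):
    · · · · · · · ·
    · · · · · · · ·
    · · · · · · · ·
    · · · · · · · ·
    · · · · · # · ·
    · · · · · · · ·
    · · · · · · · ·
    · · · · · · · ·
    · · · · · · · ·
    · · · · · · · ·
    · · · · · · · ·
T4:
  2·area = 16  (B↔C swapped to make it positive)
  edge (14, 10)→(8, 8): d=(-6,-2) top-left  bias=+0
  edge (8, 8)→(10, 6): d=(2,-2) top-left  bias=+0
  edge (10, 6)→(14, 10): d=(4,4) right/bottom  bias=-1
    (2,0)@(5, 1): e=[36,-20,0] → ·  [on edge]
    (7,0)@(15, 1): e=[56,0,-40] → ·  [on edge]
    (3,1)@(7, 3): e=[28,-12,0] → ·  [on edge]
    (6,1)@(13, 3): e=[40,0,-24] → ·  [on edge]
    (4,2)@(9, 5): e=[20,-4,0] → ·  [on edge]
    (5,2)@(11, 5): e=[24,0,-8] → ·  [on edge]
    (2,3)@(5, 7): e=[0,-8,24] → ·  [on edge]
    (4,3)@(9, 7): e=[8,0,8] → #  [on edge]
    (5,3)@(11, 7): e=[12,4,0] → ·  [on edge]
    (3,4)@(7, 9): e=[-8,0,24] → ·  [on edge]
    (4,4)@(9, 9): e=[-4,4,16] → ·
    (5,4)@(11, 9): e=[0,8,8] → #  [on edge]
    (6,4)@(13, 9): e=[4,12,0] → ·  [on edge]
    (2,5)@(5, 11): e=[-24,0,40] → ·  [on edge]
    (7,5)@(15, 11): e=[-4,20,0] → ·  [on edge]
    (1,6)@(3, 13): e=[-40,0,56] → ·  [on edge]
    (0,7)@(1, 15): e=[-56,0,72] → ·  [on edge]
  covered (2 px):
    · · · · · · · ·
    · · · · · · · ·
    · · · · · · · ·
    · · · · # · · ·
    · · · · · # · ·
    · · · · · · · ·
    · · · · · · · ·
    · · · · · · · ·
    · · · · · · · ·
    · · · · · · · ·
    · · · · · · · ·

Answer: 25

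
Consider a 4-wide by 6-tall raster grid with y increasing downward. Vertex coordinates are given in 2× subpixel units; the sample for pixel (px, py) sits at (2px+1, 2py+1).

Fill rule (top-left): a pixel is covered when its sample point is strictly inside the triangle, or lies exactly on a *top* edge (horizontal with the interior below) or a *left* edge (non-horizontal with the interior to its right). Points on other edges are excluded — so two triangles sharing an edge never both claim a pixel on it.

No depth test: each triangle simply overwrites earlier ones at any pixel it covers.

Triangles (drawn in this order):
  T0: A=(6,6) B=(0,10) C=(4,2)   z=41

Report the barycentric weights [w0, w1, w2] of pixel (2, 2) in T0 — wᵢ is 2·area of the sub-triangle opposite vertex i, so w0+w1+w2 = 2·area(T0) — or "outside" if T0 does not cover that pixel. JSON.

T0:
  2·area = 32
  edge (6, 6)→(0, 10): d=(-6,4) right/bottom  bias=-1
  edge (0, 10)→(4, 2): d=(4,-8) top-left  bias=+0
  edge (4, 2)→(6, 6): d=(2,4) right/bottom  bias=-1
    (1,2)@(3, 5): e=[18,4,10] → █
    (2,2)@(5, 5): e=[10,20,2] → █
    (3,2)@(7, 5): e=[2,36,-6] → ·
    (1,3)@(3, 7): e=[6,12,14] → █
    (2,3)@(5, 7): e=[-2,28,6] → ·
    (0,4)@(1, 9): e=[2,4,26] → █
    (1,4)@(3, 9): e=[-6,20,18] → ·
    (0,5)@(1, 11): e=[-10,12,30] → ·
  covered (4 px):
    · · · ·
    · · · ·
    · █ █ ·
    · █ · ·
    █ · · ·
    · · · ·

Result: [20,2,10]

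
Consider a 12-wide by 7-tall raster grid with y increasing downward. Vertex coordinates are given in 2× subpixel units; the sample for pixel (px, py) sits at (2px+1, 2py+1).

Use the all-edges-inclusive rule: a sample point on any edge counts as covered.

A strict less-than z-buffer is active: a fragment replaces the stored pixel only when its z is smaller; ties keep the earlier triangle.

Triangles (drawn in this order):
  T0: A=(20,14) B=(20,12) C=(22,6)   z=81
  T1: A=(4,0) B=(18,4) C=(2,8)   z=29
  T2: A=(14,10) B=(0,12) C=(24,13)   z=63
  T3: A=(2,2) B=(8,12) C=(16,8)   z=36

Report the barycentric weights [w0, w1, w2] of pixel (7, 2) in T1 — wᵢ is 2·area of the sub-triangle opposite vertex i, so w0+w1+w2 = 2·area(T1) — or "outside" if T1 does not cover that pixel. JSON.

T0:
  2·area = 4
  edge (20, 14)→(20, 12): d=(0,-2) inclusive
  edge (20, 12)→(22, 6): d=(2,-6) inclusive
  edge (22, 6)→(20, 14): d=(-2,8) inclusive
    (11,1)@(23, 3): e=[6,0,-2] → ·  [on edge]
    (10,4)@(21, 9): e=[2,0,2] → #  [on edge]
    (11,4)@(23, 9): e=[6,12,-14] → ·
    (10,5)@(21, 11): e=[2,4,-2] → ·
  covered (1 px):
    · · · · · · · · · · · ·
    · · · · · · · · · · · ·
    · · · · · · · · · · · ·
    · · · · · · · · · · · ·
    · · · · · · · · · · # ·
    · · · · · · · · · · · ·
    · · · · · · · · · · · ·
T1:
  2·area = 120
  edge (4, 0)→(18, 4): d=(14,4) inclusive
  edge (18, 4)→(2, 8): d=(-16,4) inclusive
  edge (2, 8)→(4, 0): d=(2,-8) inclusive
    (2,0)@(5, 1): e=[10,100,10] → #
    (3,0)@(7, 1): e=[2,92,26] → #
    (4,0)@(9, 1): e=[-6,84,42] → ·
    (2,1)@(5, 3): e=[38,68,14] → #
    (4,1)@(9, 3): e=[22,52,46] → #
    (5,1)@(11, 3): e=[14,44,62] → #
    (6,1)@(13, 3): e=[6,36,78] → #
    (7,1)@(15, 3): e=[-2,28,94] → ·
    (1,2)@(3, 5): e=[74,44,2] → #
    (7,2)@(15, 5): e=[26,-4,98] → ·
    (1,3)@(3, 7): e=[102,12,6] → #
    (3,3)@(7, 7): e=[86,-4,38] → ·
  covered (15 px):
    · · # # · · · · · · · ·
    · · # # # # # · · · · ·
    · # # # # # # · · · · ·
    · # # · · · · · · · · ·
    · · · · · · · · · · · ·
    · · · · · · · · · · · ·
    · · · · · · · · · · · ·
T2:
  2·area = 62  (B↔C swapped to make it positive)
  edge (14, 10)→(24, 13): d=(10,3) inclusive
  edge (24, 13)→(0, 12): d=(-24,-1) inclusive
  edge (0, 12)→(14, 10): d=(14,-2) inclusive
    (10,4)@(21, 9): e=[-31,93,0] → ·  [on edge]
    (3,5)@(7, 11): e=[31,31,0] → #  [on edge]
    (4,5)@(9, 11): e=[25,33,4] → #
    (5,5)@(11, 11): e=[19,35,8] → #
    (6,5)@(13, 11): e=[13,37,12] → #
    (7,5)@(15, 11): e=[7,39,16] → #
    (8,5)@(17, 11): e=[1,41,20] → #
    (9,5)@(19, 11): e=[-5,43,24] → ·
    (3,6)@(7, 13): e=[51,-17,28] → ·
    (4,6)@(9, 13): e=[45,-15,32] → ·
    (5,6)@(11, 13): e=[39,-13,36] → ·
    (6,6)@(13, 13): e=[33,-11,40] → ·
  covered (6 px):
    · · · · · · · · · · · ·
    · · · · · · · · · · · ·
    · · · · · · · · · · · ·
    · · · · · · · · · · · ·
    · · · · · · · · · · · ·
    · · · # # # # # # · · ·
    · · · · · · · · · · · ·
T3:
  2·area = 104  (B↔C swapped to make it positive)
  edge (2, 2)→(16, 8): d=(14,6) inclusive
  edge (16, 8)→(8, 12): d=(-8,4) inclusive
  edge (8, 12)→(2, 2): d=(-6,-10) inclusive
    (1,1)@(3, 3): e=[8,92,4] → #
    (2,1)@(5, 3): e=[-4,84,24] → ·
    (1,2)@(3, 5): e=[36,76,-8] → ·
    (2,2)@(5, 5): e=[24,68,12] → #
    (3,2)@(7, 5): e=[12,60,32] → #
    (4,2)@(9, 5): e=[0,52,52] → #  [on edge]
    (5,2)@(11, 5): e=[-12,44,72] → ·
    (2,3)@(5, 7): e=[52,52,0] → #  [on edge]
    (5,3)@(11, 7): e=[16,28,60] → #
    (6,3)@(13, 7): e=[4,20,80] → #
    (7,3)@(15, 7): e=[-8,12,100] → ·
    (2,4)@(5, 9): e=[80,36,-12] → ·
    (11,5)@(23, 11): e=[0,-52,156] → ·  [on edge]
  covered (14 px):
    · · · · · · · · · · · ·
    · # · · · · · · · · · ·
    · · # # # · · · · · · ·
    · · # # # # # · · · · ·
    · · · # # # # · · · · ·
    · · · · # · · · · · · ·
    · · · · · · · · · · · ·

Result: "outside"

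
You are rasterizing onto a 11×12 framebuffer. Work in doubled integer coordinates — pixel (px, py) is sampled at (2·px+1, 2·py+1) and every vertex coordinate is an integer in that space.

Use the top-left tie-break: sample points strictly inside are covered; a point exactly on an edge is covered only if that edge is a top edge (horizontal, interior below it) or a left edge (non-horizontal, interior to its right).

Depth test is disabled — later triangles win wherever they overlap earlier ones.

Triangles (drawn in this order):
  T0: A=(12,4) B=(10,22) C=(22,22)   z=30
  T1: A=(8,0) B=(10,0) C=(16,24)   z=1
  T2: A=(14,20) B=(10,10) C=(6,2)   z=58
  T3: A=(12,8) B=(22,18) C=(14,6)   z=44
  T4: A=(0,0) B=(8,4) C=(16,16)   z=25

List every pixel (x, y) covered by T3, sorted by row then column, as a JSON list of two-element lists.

T0:
  2·area = 216  (B↔C swapped to make it positive)
  edge (12, 4)→(22, 22): d=(10,18) right/bottom  bias=-1
  edge (22, 22)→(10, 22): d=(-12,0) right/bottom  bias=-1
  edge (10, 22)→(12, 4): d=(2,-18) top-left  bias=+0
    (6,3)@(13, 7): e=[12,180,24] → #
    (7,3)@(15, 7): e=[-24,180,60] → ·
    (6,4)@(13, 9): e=[32,156,28] → #
    (7,4)@(15, 9): e=[-4,156,64] → ·
    (6,5)@(13, 11): e=[52,132,32] → #
    (7,5)@(15, 11): e=[16,132,68] → #
    (8,5)@(17, 11): e=[-20,132,104] → ·
    (5,6)@(11, 13): e=[108,108,0] → #  [on edge]
    (8,6)@(17, 13): e=[0,108,108] → ·  [on edge]
    (5,7)@(11, 15): e=[128,84,4] → #
    (8,7)@(17, 15): e=[20,84,112] → #
    (9,7)@(19, 15): e=[-16,84,148] → ·
  covered (27 px):
    · · · · · · · · · · ·
    · · · · · · · · · · ·
    · · · · · · · · · · ·
    · · · · · · # · · · ·
    · · · · · · # · · · ·
    · · · · · · # # · · ·
    · · · · · # # # · · ·
    · · · · · # # # # · ·
    · · · · · # # # # # ·
    · · · · · # # # # # ·
    · · · · · # # # # # #
    · · · · · · · · · · ·
T1:
  2·area = 48
  edge (8, 0)→(10, 0): d=(2,0) top-left  bias=+0
  edge (10, 0)→(16, 24): d=(6,24) right/bottom  bias=-1
  edge (16, 24)→(8, 0): d=(-8,-24) top-left  bias=+0
    (4,0)@(9, 1): e=[2,30,16] → #
    (5,0)@(11, 1): e=[2,-18,64] → ·
    (4,1)@(9, 3): e=[6,42,0] → #  [on edge]
    (5,1)@(11, 3): e=[6,-6,48] → ·
    (4,2)@(9, 5): e=[10,54,-16] → ·
    (5,2)@(11, 5): e=[10,6,32] → #
    (6,2)@(13, 5): e=[10,-42,80] → ·
    (5,3)@(11, 7): e=[14,18,16] → #
    (6,3)@(13, 7): e=[14,-30,64] → ·
    (5,4)@(11, 9): e=[18,30,0] → #  [on edge]
    (6,4)@(13, 9): e=[18,-18,48] → ·
    (5,5)@(11, 11): e=[22,42,-16] → ·
    (6,7)@(13, 15): e=[30,18,0] → #  [on edge]
    (7,10)@(15, 21): e=[42,6,0] → #  [on edge]
  covered (8 px):
    · · · · # · · · · · ·
    · · · · # · · · · · ·
    · · · · · # · · · · ·
    · · · · · # · · · · ·
    · · · · · # · · · · ·
    · · · · · · · · · · ·
    · · · · · · # · · · ·
    · · · · · · # · · · ·
    · · · · · · · · · · ·
    · · · · · · · · · · ·
    · · · · · · · # · · ·
    · · · · · · · · · · ·
T2:
  2·area = 8  (B↔C swapped to make it positive)
  edge (14, 20)→(6, 2): d=(-8,-18) top-left  bias=+0
  edge (6, 2)→(10, 10): d=(4,8) right/bottom  bias=-1
  edge (10, 10)→(14, 20): d=(4,10) right/bottom  bias=-1
    (5,6)@(11, 13): e=[2,4,2] → #
    (6,6)@(13, 13): e=[38,-12,-18] → ·
    (5,7)@(11, 15): e=[-14,12,10] → ·
  covered (1 px):
    · · · · · · · · · · ·
    · · · · · · · · · · ·
    · · · · · · · · · · ·
    · · · · · · · · · · ·
    · · · · · · · · · · ·
    · · · · · · · · · · ·
    · · · · · # · · · · ·
    · · · · · · · · · · ·
    · · · · · · · · · · ·
    · · · · · · · · · · ·
    · · · · · · · · · · ·
    · · · · · · · · · · ·
T3:
  2·area = 40  (B↔C swapped to make it positive)
  edge (12, 8)→(14, 6): d=(2,-2) top-left  bias=+0
  edge (14, 6)→(22, 18): d=(8,12) right/bottom  bias=-1
  edge (22, 18)→(12, 8): d=(-10,-10) top-left  bias=+0
    (2,0)@(5, 1): e=[-28,68,0] → ·  [on edge]
    (9,0)@(19, 1): e=[0,-100,140] → ·  [on edge]
    (3,1)@(7, 3): e=[-20,60,0] → ·  [on edge]
    (8,1)@(17, 3): e=[0,-60,100] → ·  [on edge]
    (4,2)@(9, 5): e=[-12,52,0] → ·  [on edge]
    (7,2)@(15, 5): e=[0,-20,60] → ·  [on edge]
    (5,3)@(11, 7): e=[-4,44,0] → ·  [on edge]
    (6,3)@(13, 7): e=[0,20,20] → #  [on edge]
    (7,3)@(15, 7): e=[4,-4,40] → ·
    (5,4)@(11, 9): e=[0,60,-20] → ·  [on edge]
    (6,4)@(13, 9): e=[4,36,0] → #  [on edge]
    (7,4)@(15, 9): e=[8,12,20] → #
    (4,5)@(9, 11): e=[0,100,-60] → ·  [on edge]
    (7,5)@(15, 11): e=[12,28,0] → #  [on edge]
    (3,6)@(7, 13): e=[0,140,-100] → ·  [on edge]
    (8,6)@(17, 13): e=[20,20,0] → #  [on edge]
    (2,7)@(5, 15): e=[0,180,-140] → ·  [on edge]
    (9,7)@(19, 15): e=[28,12,0] → #  [on edge]
    (1,8)@(3, 17): e=[0,220,-180] → ·  [on edge]
    (10,8)@(21, 17): e=[36,4,0] → #  [on edge]
    (0,9)@(1, 19): e=[0,260,-220] → ·  [on edge]
  covered (8 px):
    · · · · · · · · · · ·
    · · · · · · · · · · ·
    · · · · · · · · · · ·
    · · · · · · # · · · ·
    · · · · · · # # · · ·
    · · · · · · · # # · ·
    · · · · · · · · # · ·
    · · · · · · · · · # ·
    · · · · · · · · · · #
    · · · · · · · · · · ·
    · · · · · · · · · · ·
    · · · · · · · · · · ·
T4:
  2·area = 64
  edge (0, 0)→(8, 4): d=(8,4) right/bottom  bias=-1
  edge (8, 4)→(16, 16): d=(8,12) right/bottom  bias=-1
  edge (16, 16)→(0, 0): d=(-16,-16) top-left  bias=+0
    (0,0)@(1, 1): e=[4,60,0] → #  [on edge]
    (1,0)@(3, 1): e=[-4,36,32] → ·
    (0,1)@(1, 3): e=[20,76,-32] → ·
    (1,1)@(3, 3): e=[12,52,0] → #  [on edge]
    (2,1)@(5, 3): e=[4,28,32] → #
    (3,1)@(7, 3): e=[-4,4,64] → ·
    (1,2)@(3, 5): e=[28,68,-32] → ·
    (2,2)@(5, 5): e=[20,44,0] → #  [on edge]
    (3,2)@(7, 5): e=[12,20,32] → #
    (4,2)@(9, 5): e=[4,-4,64] → ·
    (2,3)@(5, 7): e=[36,60,-32] → ·
    (3,3)@(7, 7): e=[28,36,0] → #  [on edge]
    (4,4)@(9, 9): e=[36,28,0] → #  [on edge]
    (5,5)@(11, 11): e=[44,20,0] → #  [on edge]
    (6,6)@(13, 13): e=[52,12,0] → #  [on edge]
    (7,7)@(15, 15): e=[60,4,0] → #  [on edge]
    (8,8)@(17, 17): e=[68,-4,0] → ·  [on edge]
    (9,9)@(19, 19): e=[76,-12,0] → ·  [on edge]
    (10,10)@(21, 21): e=[84,-20,0] → ·  [on edge]
  covered (12 px):
    # · · · · · · · · · ·
    · # # · · · · · · · ·
    · · # # · · · · · · ·
    · · · # # · · · · · ·
    · · · · # # · · · · ·
    · · · · · # · · · · ·
    · · · · · · # · · · ·
    · · · · · · · # · · ·
    · · · · · · · · · · ·
    · · · · · · · · · · ·
    · · · · · · · · · · ·
    · · · · · · · · · · ·

Answer: [[6,3],[6,4],[7,4],[7,5],[8,5],[8,6],[9,7],[10,8]]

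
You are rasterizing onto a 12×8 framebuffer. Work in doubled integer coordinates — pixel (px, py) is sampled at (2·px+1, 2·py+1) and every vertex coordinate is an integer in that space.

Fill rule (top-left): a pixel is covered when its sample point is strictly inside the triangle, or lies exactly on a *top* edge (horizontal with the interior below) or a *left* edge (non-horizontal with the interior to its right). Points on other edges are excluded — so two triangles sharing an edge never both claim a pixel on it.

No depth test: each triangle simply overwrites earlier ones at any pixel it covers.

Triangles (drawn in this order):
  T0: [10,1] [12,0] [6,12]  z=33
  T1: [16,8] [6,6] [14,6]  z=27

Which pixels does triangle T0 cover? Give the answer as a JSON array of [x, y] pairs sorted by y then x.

T0:
  2·area = 18
  edge (10, 1)→(12, 0): d=(2,-1) top-left  bias=+0
  edge (12, 0)→(6, 12): d=(-6,12) right/bottom  bias=-1
  edge (6, 12)→(10, 1): d=(4,-11) top-left  bias=+0
    (5,0)@(11, 1): e=[1,6,11] → █
    (6,0)@(13, 1): e=[3,-18,33] → ·
    (5,1)@(11, 3): e=[5,-6,19] → ·
    (4,2)@(9, 5): e=[7,6,5] → █
    (5,2)@(11, 5): e=[9,-18,27] → ·
    (4,3)@(9, 7): e=[11,-6,13] → ·
  covered (2 px):
    · · · · · █ · · · · · ·
    · · · · · · · · · · · ·
    · · · · █ · · · · · · ·
    · · · · · · · · · · · ·
    · · · · · · · · · · · ·
    · · · · · · · · · · · ·
    · · · · · · · · · · · ·
    · · · · · · · · · · · ·
T1:
  2·area = 16
  edge (16, 8)→(6, 6): d=(-10,-2) top-left  bias=+0
  edge (6, 6)→(14, 6): d=(8,0) top-left  bias=+0
  edge (14, 6)→(16, 8): d=(2,2) right/bottom  bias=-1
    (4,0)@(9, 1): e=[56,-40,0] → ·  [on edge]
    (5,1)@(11, 3): e=[40,-24,0] → ·  [on edge]
    (0,2)@(1, 5): e=[0,-8,24] → ·  [on edge]
    (6,2)@(13, 5): e=[24,-8,0] → ·  [on edge]
    (5,3)@(11, 7): e=[0,8,8] → █  [on edge]
    (6,3)@(13, 7): e=[4,8,4] → █
    (7,3)@(15, 7): e=[8,8,0] → ·  [on edge]
    (5,4)@(11, 9): e=[-20,24,12] → ·
    (6,4)@(13, 9): e=[-16,24,8] → ·
    (8,4)@(17, 9): e=[-8,24,0] → ·  [on edge]
    (10,4)@(21, 9): e=[0,24,-8] → ·  [on edge]
    (9,5)@(19, 11): e=[-24,40,0] → ·  [on edge]
    (10,6)@(21, 13): e=[-40,56,0] → ·  [on edge]
    (11,7)@(23, 15): e=[-56,72,0] → ·  [on edge]
  covered (2 px):
    · · · · · · · · · · · ·
    · · · · · · · · · · · ·
    · · · · · · · · · · · ·
    · · · · · █ █ · · · · ·
    · · · · · · · · · · · ·
    · · · · · · · · · · · ·
    · · · · · · · · · · · ·
    · · · · · · · · · · · ·

Answer: [[5,0],[4,2]]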